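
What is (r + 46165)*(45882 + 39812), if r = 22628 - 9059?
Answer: 5118845396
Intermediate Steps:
r = 13569
(r + 46165)*(45882 + 39812) = (13569 + 46165)*(45882 + 39812) = 59734*85694 = 5118845396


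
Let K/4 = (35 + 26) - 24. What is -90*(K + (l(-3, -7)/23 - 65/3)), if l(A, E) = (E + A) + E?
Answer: -259980/23 ≈ -11303.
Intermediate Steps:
l(A, E) = A + 2*E (l(A, E) = (A + E) + E = A + 2*E)
K = 148 (K = 4*((35 + 26) - 24) = 4*(61 - 24) = 4*37 = 148)
-90*(K + (l(-3, -7)/23 - 65/3)) = -90*(148 + ((-3 + 2*(-7))/23 - 65/3)) = -90*(148 + ((-3 - 14)*(1/23) - 65*⅓)) = -90*(148 + (-17*1/23 - 65/3)) = -90*(148 + (-17/23 - 65/3)) = -90*(148 - 1546/69) = -90*8666/69 = -259980/23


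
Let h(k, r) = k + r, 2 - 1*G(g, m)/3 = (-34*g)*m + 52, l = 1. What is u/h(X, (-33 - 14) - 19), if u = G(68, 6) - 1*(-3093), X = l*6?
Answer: -14853/20 ≈ -742.65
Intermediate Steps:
X = 6 (X = 1*6 = 6)
G(g, m) = -150 + 102*g*m (G(g, m) = 6 - 3*((-34*g)*m + 52) = 6 - 3*(-34*g*m + 52) = 6 - 3*(52 - 34*g*m) = 6 + (-156 + 102*g*m) = -150 + 102*g*m)
u = 44559 (u = (-150 + 102*68*6) - 1*(-3093) = (-150 + 41616) + 3093 = 41466 + 3093 = 44559)
u/h(X, (-33 - 14) - 19) = 44559/(6 + ((-33 - 14) - 19)) = 44559/(6 + (-47 - 19)) = 44559/(6 - 66) = 44559/(-60) = 44559*(-1/60) = -14853/20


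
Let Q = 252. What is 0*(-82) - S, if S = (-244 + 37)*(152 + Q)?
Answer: 83628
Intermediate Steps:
S = -83628 (S = (-244 + 37)*(152 + 252) = -207*404 = -83628)
0*(-82) - S = 0*(-82) - 1*(-83628) = 0 + 83628 = 83628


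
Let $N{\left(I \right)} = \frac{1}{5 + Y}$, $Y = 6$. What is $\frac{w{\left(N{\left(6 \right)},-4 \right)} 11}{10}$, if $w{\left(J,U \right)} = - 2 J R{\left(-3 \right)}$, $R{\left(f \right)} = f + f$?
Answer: $\frac{6}{5} \approx 1.2$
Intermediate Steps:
$R{\left(f \right)} = 2 f$
$N{\left(I \right)} = \frac{1}{11}$ ($N{\left(I \right)} = \frac{1}{5 + 6} = \frac{1}{11}$)
$w{\left(J,U \right)} = 12 J$ ($w{\left(J,U \right)} = - 2 J 2 \left(-3\right) = - 2 J \left(-6\right) = 12 J$)
$\frac{w{\left(N{\left(6 \right)},-4 \right)} 11}{10} = \frac{12 \cdot \frac{1}{11} \cdot 11}{10} = \frac{12}{11} \cdot 11 \cdot \frac{1}{10} = 12 \cdot \frac{1}{10} = \frac{6}{5}$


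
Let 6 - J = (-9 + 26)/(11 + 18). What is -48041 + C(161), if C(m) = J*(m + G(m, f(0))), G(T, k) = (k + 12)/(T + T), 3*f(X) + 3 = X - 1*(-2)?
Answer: -188771071/4002 ≈ -47169.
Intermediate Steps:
f(X) = -1/3 + X/3 (f(X) = -1 + (X - 1*(-2))/3 = -1 + (X + 2)/3 = -1 + (2 + X)/3 = -1 + (2/3 + X/3) = -1/3 + X/3)
G(T, k) = (12 + k)/(2*T) (G(T, k) = (12 + k)/((2*T)) = (12 + k)*(1/(2*T)) = (12 + k)/(2*T))
J = 157/29 (J = 6 - (-9 + 26)/(11 + 18) = 6 - 17/29 = 157/29 ≈ 5.4138)
C(m) = 157*m/29 + 5495/(174*m) (C(m) = 157*(m + (12 + (-1/3 + (1/3)*0))/(2*m))/29 = 157*(m + (12 + (-1/3 + 0))/(2*m))/29 = 157*(m + (12 - 1/3)/(2*m))/29 = 157*(m + (1/2)*(35/3)/m)/29 = 157*(m + 35/(6*m))/29 = 157*m/29 + 5495/(174*m))
-48041 + C(161) = -48041 + (157/174)*(35 + 6*161**2)/161 = -48041 + (157/174)*(1/161)*(35 + 6*25921) = -48041 + (157/174)*(1/161)*(35 + 155526) = -48041 + (157/174)*(1/161)*155561 = -48041 + 3489011/4002 = -188771071/4002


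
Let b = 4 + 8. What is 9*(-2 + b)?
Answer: 90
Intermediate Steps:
b = 12
9*(-2 + b) = 9*(-2 + 12) = 9*10 = 90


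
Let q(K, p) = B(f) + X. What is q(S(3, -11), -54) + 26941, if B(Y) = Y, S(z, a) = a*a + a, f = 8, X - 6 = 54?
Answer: 27009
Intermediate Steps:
X = 60 (X = 6 + 54 = 60)
S(z, a) = a + a**2 (S(z, a) = a**2 + a = a + a**2)
q(K, p) = 68 (q(K, p) = 8 + 60 = 68)
q(S(3, -11), -54) + 26941 = 68 + 26941 = 27009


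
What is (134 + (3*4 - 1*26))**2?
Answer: 14400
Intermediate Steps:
(134 + (3*4 - 1*26))**2 = (134 + (12 - 26))**2 = (134 - 14)**2 = 120**2 = 14400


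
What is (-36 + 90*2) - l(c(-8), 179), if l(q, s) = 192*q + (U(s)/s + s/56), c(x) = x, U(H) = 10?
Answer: 16807719/10024 ≈ 1676.7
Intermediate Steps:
l(q, s) = 10/s + 192*q + s/56 (l(q, s) = 192*q + (10/s + s/56) = 10/s + 192*q + s/56)
(-36 + 90*2) - l(c(-8), 179) = (-36 + 90*2) - (10/179 + 192*(-8) + (1/56)*179) = (-36 + 180) - (10*(1/179) - 1536 + 179/56) = 144 - (10/179 - 1536 + 179/56) = 144 - 1*(-15364263/10024) = 144 + 15364263/10024 = 16807719/10024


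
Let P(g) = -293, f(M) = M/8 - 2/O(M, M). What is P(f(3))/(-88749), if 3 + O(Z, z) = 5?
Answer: 293/88749 ≈ 0.0033014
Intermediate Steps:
O(Z, z) = 2 (O(Z, z) = -3 + 5 = 2)
f(M) = -1 + M/8 (f(M) = M/8 - 2/2 = M*(1/8) - 2*1/2 = M/8 - 1 = -1 + M/8)
P(f(3))/(-88749) = -293/(-88749) = -293*(-1/88749) = 293/88749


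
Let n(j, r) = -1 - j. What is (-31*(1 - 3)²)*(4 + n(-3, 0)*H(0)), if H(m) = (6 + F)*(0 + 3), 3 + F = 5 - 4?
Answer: -3472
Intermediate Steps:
F = -2 (F = -3 + (5 - 4) = -3 + 1 = -2)
H(m) = 12 (H(m) = (6 - 2)*(0 + 3) = 4*3 = 12)
(-31*(1 - 3)²)*(4 + n(-3, 0)*H(0)) = (-31*(1 - 3)²)*(4 + (-1 - 1*(-3))*12) = (-31*(-2)²)*(4 + (-1 + 3)*12) = (-31*4)*(4 + 2*12) = -124*(4 + 24) = -124*28 = -3472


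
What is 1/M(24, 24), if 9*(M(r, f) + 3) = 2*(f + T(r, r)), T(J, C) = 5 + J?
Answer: 9/79 ≈ 0.11392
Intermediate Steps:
M(r, f) = -17/9 + 2*f/9 + 2*r/9 (M(r, f) = -3 + (2*(f + (5 + r)))/9 = -3 + (2*(5 + f + r))/9 = -3 + (10 + 2*f + 2*r)/9 = -3 + (10/9 + 2*f/9 + 2*r/9) = -17/9 + 2*f/9 + 2*r/9)
1/M(24, 24) = 1/(-17/9 + (2/9)*24 + (2/9)*24) = 1/(-17/9 + 16/3 + 16/3) = 1/(79/9) = 9/79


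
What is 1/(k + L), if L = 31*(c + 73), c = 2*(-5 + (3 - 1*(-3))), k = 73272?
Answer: 1/75597 ≈ 1.3228e-5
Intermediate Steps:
c = 2 (c = 2*(-5 + (3 + 3)) = 2*(-5 + 6) = 2*1 = 2)
L = 2325 (L = 31*(2 + 73) = 31*75 = 2325)
1/(k + L) = 1/(73272 + 2325) = 1/75597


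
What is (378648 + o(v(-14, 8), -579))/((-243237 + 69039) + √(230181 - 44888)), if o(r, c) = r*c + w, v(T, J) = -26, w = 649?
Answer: -68695155498/30344757911 - 394351*√185293/30344757911 ≈ -2.2694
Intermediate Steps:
o(r, c) = 649 + c*r (o(r, c) = r*c + 649 = c*r + 649 = 649 + c*r)
(378648 + o(v(-14, 8), -579))/((-243237 + 69039) + √(230181 - 44888)) = (378648 + (649 - 579*(-26)))/((-243237 + 69039) + √(230181 - 44888)) = (378648 + (649 + 15054))/(-174198 + √185293) = (378648 + 15703)/(-174198 + √185293) = 394351/(-174198 + √185293)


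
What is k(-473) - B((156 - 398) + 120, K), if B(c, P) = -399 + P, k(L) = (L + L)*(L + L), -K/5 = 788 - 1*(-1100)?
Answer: 904755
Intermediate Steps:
K = -9440 (K = -5*(788 - 1*(-1100)) = -5*(788 + 1100) = -5*1888 = -9440)
k(L) = 4*L² (k(L) = (2*L)*(2*L) = 4*L²)
k(-473) - B((156 - 398) + 120, K) = 4*(-473)² - (-399 - 9440) = 4*223729 - 1*(-9839) = 894916 + 9839 = 904755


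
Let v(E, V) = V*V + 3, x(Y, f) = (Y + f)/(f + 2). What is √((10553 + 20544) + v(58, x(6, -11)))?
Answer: 5*√100765/9 ≈ 176.35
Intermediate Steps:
x(Y, f) = (Y + f)/(2 + f)
v(E, V) = 3 + V² (v(E, V) = V² + 3 = 3 + V²)
√((10553 + 20544) + v(58, x(6, -11))) = √((10553 + 20544) + (3 + ((6 - 11)/(2 - 11))²)) = √(31097 + (3 + (-5/(-9))²)) = √(31097 + (3 + (-⅑*(-5))²)) = √(31097 + (3 + (5/9)²)) = √(31097 + (3 + 25/81)) = √(31097 + 268/81) = √(2519125/81) = 5*√100765/9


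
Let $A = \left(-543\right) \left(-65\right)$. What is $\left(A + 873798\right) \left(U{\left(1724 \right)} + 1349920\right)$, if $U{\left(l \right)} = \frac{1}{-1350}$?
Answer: $\frac{552241269848969}{450} \approx 1.2272 \cdot 10^{12}$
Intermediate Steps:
$U{\left(l \right)} = - \frac{1}{1350}$
$A = 35295$
$\left(A + 873798\right) \left(U{\left(1724 \right)} + 1349920\right) = \left(35295 + 873798\right) \left(- \frac{1}{1350} + 1349920\right) = 909093 \cdot \frac{1822391999}{1350} = \frac{552241269848969}{450}$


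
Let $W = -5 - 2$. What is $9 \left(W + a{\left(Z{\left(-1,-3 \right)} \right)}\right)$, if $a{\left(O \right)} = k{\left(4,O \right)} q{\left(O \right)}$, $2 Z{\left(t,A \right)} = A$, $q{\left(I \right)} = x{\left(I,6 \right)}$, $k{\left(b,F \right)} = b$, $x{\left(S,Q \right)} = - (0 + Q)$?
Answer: $-279$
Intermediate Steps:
$x{\left(S,Q \right)} = - Q$
$q{\left(I \right)} = -6$ ($q{\left(I \right)} = \left(-1\right) 6 = -6$)
$Z{\left(t,A \right)} = \frac{A}{2}$
$a{\left(O \right)} = -24$ ($a{\left(O \right)} = 4 \left(-6\right) = -24$)
$W = -7$ ($W = -5 - 2 = -7$)
$9 \left(W + a{\left(Z{\left(-1,-3 \right)} \right)}\right) = 9 \left(-7 - 24\right) = 9 \left(-31\right) = -279$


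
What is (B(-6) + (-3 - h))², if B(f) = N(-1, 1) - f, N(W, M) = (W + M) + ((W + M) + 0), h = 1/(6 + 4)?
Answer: 841/100 ≈ 8.4100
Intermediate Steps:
h = ⅒ (h = 1/10 = ⅒ ≈ 0.10000)
N(W, M) = 2*M + 2*W (N(W, M) = (M + W) + ((M + W) + 0) = (M + W) + (M + W) = 2*M + 2*W)
B(f) = -f (B(f) = (2*1 + 2*(-1)) - f = (2 - 2) - f = 0 - f = -f)
(B(-6) + (-3 - h))² = (-1*(-6) + (-3 - 1*⅒))² = (6 + (-3 - ⅒))² = (6 - 31/10)² = (29/10)² = 841/100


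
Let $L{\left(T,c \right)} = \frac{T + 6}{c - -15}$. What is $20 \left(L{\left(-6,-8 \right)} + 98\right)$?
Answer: $1960$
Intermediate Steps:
$L{\left(T,c \right)} = \frac{6 + T}{15 + c}$ ($L{\left(T,c \right)} = \frac{6 + T}{c + 15} = \frac{6 + T}{15 + c}$)
$20 \left(L{\left(-6,-8 \right)} + 98\right) = 20 \left(\frac{6 - 6}{15 - 8} + 98\right) = 20 \left(\frac{1}{7} \cdot 0 + 98\right) = 20 \left(0 + 98\right) = 20 \cdot 98 = 1960$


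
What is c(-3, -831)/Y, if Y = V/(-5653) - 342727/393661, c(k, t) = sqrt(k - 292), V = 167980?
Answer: -2225365633*I*sqrt(295)/68064610511 ≈ -0.56155*I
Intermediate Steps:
c(k, t) = sqrt(-292 + k)
Y = -68064610511/2225365633 (Y = 167980/(-5653) - 342727/393661 = 167980*(-1/5653) - 342727*1/393661 = -167980/5653 - 342727/393661 = -68064610511/2225365633 ≈ -30.586)
c(-3, -831)/Y = sqrt(-292 - 3)/(-68064610511/2225365633) = sqrt(-295)*(-2225365633/68064610511) = (I*sqrt(295))*(-2225365633/68064610511) = -2225365633*I*sqrt(295)/68064610511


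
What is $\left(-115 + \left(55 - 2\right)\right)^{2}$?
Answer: $3844$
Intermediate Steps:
$\left(-115 + \left(55 - 2\right)\right)^{2} = \left(-115 + 53\right)^{2} = \left(-62\right)^{2} = 3844$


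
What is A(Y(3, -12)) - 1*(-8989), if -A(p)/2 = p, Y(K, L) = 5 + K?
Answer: 8973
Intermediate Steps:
A(p) = -2*p
A(Y(3, -12)) - 1*(-8989) = -2*(5 + 3) - 1*(-8989) = -2*8 + 8989 = -16 + 8989 = 8973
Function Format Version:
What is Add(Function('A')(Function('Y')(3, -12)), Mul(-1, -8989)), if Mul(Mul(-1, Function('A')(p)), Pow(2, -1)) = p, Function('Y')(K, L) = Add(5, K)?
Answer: 8973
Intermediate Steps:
Function('A')(p) = Mul(-2, p)
Add(Function('A')(Function('Y')(3, -12)), Mul(-1, -8989)) = Add(Mul(-2, Add(5, 3)), Mul(-1, -8989)) = Add(Mul(-2, 8), 8989) = Add(-16, 8989) = 8973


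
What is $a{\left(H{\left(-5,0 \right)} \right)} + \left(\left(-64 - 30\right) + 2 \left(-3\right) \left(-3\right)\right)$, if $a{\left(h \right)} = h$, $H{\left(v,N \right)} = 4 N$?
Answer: $-76$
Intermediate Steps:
$a{\left(H{\left(-5,0 \right)} \right)} + \left(\left(-64 - 30\right) + 2 \left(-3\right) \left(-3\right)\right) = 4 \cdot 0 + \left(\left(-64 - 30\right) + 2 \left(-3\right) \left(-3\right)\right) = 0 - 76 = -76$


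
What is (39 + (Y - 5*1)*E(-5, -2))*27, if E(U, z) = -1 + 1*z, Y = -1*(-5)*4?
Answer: -162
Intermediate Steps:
Y = 20 (Y = 5*4 = 20)
E(U, z) = -1 + z
(39 + (Y - 5*1)*E(-5, -2))*27 = (39 + (20 - 5*1)*(-1 - 2))*27 = (39 + (20 - 5)*(-3))*27 = (39 + 15*(-3))*27 = (39 - 45)*27 = -6*27 = -162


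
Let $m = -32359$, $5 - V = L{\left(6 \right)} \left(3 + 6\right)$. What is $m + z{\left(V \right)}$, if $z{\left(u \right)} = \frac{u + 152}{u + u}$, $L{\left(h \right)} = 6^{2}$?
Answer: $- \frac{20644875}{638} \approx -32359.0$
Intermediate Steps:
$L{\left(h \right)} = 36$
$V = -319$ ($V = 5 - 36 \left(3 + 6\right) = 5 - 36 \cdot 9 = 5 - 324 = -319$)
$z{\left(u \right)} = \frac{152 + u}{2 u}$
$m + z{\left(V \right)} = -32359 + \frac{152 - 319}{2 \left(-319\right)} = -32359 + \frac{1}{2} \left(- \frac{1}{319}\right) \left(-167\right) = -32359 + \frac{167}{638} = - \frac{20644875}{638}$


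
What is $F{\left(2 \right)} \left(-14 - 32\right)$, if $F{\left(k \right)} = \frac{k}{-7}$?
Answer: $\frac{92}{7} \approx 13.143$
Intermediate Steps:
$F{\left(k \right)} = - \frac{k}{7}$ ($F{\left(k \right)} = k \left(- \frac{1}{7}\right) = - \frac{k}{7}$)
$F{\left(2 \right)} \left(-14 - 32\right) = \left(- \frac{1}{7}\right) 2 \left(-14 - 32\right) = \left(- \frac{2}{7}\right) \left(-46\right) = \frac{92}{7}$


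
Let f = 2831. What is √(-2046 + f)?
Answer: √785 ≈ 28.018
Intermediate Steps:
√(-2046 + f) = √(-2046 + 2831) = √785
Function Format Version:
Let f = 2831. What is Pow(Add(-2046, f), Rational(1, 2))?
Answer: Pow(785, Rational(1, 2)) ≈ 28.018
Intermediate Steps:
Pow(Add(-2046, f), Rational(1, 2)) = Pow(Add(-2046, 2831), Rational(1, 2)) = Pow(785, Rational(1, 2))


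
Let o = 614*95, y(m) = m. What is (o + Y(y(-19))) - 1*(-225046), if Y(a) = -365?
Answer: 283011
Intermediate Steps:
o = 58330
(o + Y(y(-19))) - 1*(-225046) = (58330 - 365) - 1*(-225046) = 57965 + 225046 = 283011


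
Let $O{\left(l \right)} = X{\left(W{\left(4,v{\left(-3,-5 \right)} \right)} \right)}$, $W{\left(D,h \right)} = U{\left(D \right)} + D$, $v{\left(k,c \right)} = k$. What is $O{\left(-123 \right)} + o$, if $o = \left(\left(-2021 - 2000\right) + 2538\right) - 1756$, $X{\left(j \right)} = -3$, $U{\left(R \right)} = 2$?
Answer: $-3242$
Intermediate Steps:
$W{\left(D,h \right)} = 2 + D$
$O{\left(l \right)} = -3$
$o = -3239$ ($o = \left(\left(-2021 - 2000\right) + 2538\right) - 1756 = \left(-4021 + 2538\right) - 1756 = -1483 - 1756 = -3239$)
$O{\left(-123 \right)} + o = -3 - 3239 = -3242$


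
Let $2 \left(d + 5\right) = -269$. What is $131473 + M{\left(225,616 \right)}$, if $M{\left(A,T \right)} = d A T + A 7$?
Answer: $-19201652$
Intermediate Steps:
$d = - \frac{279}{2}$ ($d = -5 + \frac{1}{2} \left(-269\right) = -5 - \frac{269}{2} = - \frac{279}{2} \approx -139.5$)
$M{\left(A,T \right)} = 7 A - \frac{279 A T}{2}$ ($M{\left(A,T \right)} = - \frac{279 A}{2} T + A 7 = - \frac{279 A T}{2} + 7 A = 7 A - \frac{279 A T}{2}$)
$131473 + M{\left(225,616 \right)} = 131473 + \frac{1}{2} \cdot 225 \left(14 - 171864\right) = 131473 + \frac{1}{2} \cdot 225 \left(-171850\right) = 131473 - 19333125 = -19201652$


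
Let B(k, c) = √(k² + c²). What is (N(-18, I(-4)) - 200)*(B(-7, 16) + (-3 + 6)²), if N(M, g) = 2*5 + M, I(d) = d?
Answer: -1872 - 208*√305 ≈ -5504.6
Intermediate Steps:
N(M, g) = 10 + M
B(k, c) = √(c² + k²)
(N(-18, I(-4)) - 200)*(B(-7, 16) + (-3 + 6)²) = ((10 - 18) - 200)*(√(16² + (-7)²) + (-3 + 6)²) = (-8 - 200)*(√(256 + 49) + 3²) = -208*(√305 + 9) = -208*(9 + √305) = -1872 - 208*√305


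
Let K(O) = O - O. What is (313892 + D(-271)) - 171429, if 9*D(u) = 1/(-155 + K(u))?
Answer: 198735884/1395 ≈ 1.4246e+5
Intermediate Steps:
K(O) = 0
D(u) = -1/1395 (D(u) = 1/(9*(-155 + 0)) = (1/9)/(-155) = (1/9)*(-1/155) = -1/1395)
(313892 + D(-271)) - 171429 = (313892 - 1/1395) - 171429 = 437879339/1395 - 171429 = 198735884/1395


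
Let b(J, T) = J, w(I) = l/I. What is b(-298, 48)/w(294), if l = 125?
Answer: -87612/125 ≈ -700.90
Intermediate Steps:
w(I) = 125/I
b(-298, 48)/w(294) = -298/(125/294) = -298/(125*(1/294)) = -298/125/294 = -298*294/125 = -87612/125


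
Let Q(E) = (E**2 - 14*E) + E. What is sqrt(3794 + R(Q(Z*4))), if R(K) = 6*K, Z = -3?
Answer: sqrt(5594) ≈ 74.793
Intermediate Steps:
Q(E) = E**2 - 13*E
sqrt(3794 + R(Q(Z*4))) = sqrt(3794 + 6*((-3*4)*(-13 - 3*4))) = sqrt(3794 + 6*(-12*(-13 - 12))) = sqrt(3794 + 6*(-12*(-25))) = sqrt(3794 + 6*300) = sqrt(3794 + 1800) = sqrt(5594)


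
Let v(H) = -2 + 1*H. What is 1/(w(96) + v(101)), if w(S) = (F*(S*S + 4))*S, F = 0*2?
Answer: 1/99 ≈ 0.010101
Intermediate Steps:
F = 0
v(H) = -2 + H
w(S) = 0 (w(S) = (0*(S*S + 4))*S = (0*(S² + 4))*S = (0*(4 + S²))*S = 0*S = 0)
1/(w(96) + v(101)) = 1/(0 + (-2 + 101)) = 1/(0 + 99) = 1/99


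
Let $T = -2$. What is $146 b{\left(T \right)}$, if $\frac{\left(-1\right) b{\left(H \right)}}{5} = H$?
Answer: $1460$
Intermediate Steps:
$b{\left(H \right)} = - 5 H$
$146 b{\left(T \right)} = 146 \left(\left(-5\right) \left(-2\right)\right) = 146 \cdot 10 = 1460$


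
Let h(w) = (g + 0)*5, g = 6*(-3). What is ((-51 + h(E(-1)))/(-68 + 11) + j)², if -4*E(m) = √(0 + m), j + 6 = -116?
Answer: 5157441/361 ≈ 14287.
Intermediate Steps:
j = -122 (j = -6 - 116 = -122)
E(m) = -√m/4 (E(m) = -√(0 + m)/4 = -√m/4)
g = -18
h(w) = -90 (h(w) = (-18 + 0)*5 = -18*5 = -90)
((-51 + h(E(-1)))/(-68 + 11) + j)² = ((-51 - 90)/(-68 + 11) - 122)² = (-141/(-57) - 122)² = (-141*(-1/57) - 122)² = (47/19 - 122)² = (-2271/19)² = 5157441/361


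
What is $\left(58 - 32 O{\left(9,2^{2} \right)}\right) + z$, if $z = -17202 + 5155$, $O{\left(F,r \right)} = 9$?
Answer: $-12277$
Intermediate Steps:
$z = -12047$
$\left(58 - 32 O{\left(9,2^{2} \right)}\right) + z = \left(58 - 288\right) - 12047 = -230 - 12047 = -12277$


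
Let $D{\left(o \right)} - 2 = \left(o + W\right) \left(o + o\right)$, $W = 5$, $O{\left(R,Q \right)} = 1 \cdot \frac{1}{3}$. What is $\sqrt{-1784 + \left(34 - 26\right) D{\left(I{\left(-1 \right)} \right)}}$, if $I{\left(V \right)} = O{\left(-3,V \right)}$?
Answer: $\frac{2 i \sqrt{3914}}{3} \approx 41.708 i$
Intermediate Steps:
$O{\left(R,Q \right)} = \frac{1}{3}$ ($O{\left(R,Q \right)} = 1 \cdot \frac{1}{3} = \frac{1}{3}$)
$I{\left(V \right)} = \frac{1}{3}$
$D{\left(o \right)} = 2 + 2 o \left(5 + o\right)$ ($D{\left(o \right)} = 2 + \left(o + 5\right) \left(o + o\right) = 2 + \left(5 + o\right) 2 o = 2 + 2 o \left(5 + o\right)$)
$\sqrt{-1784 + \left(34 - 26\right) D{\left(I{\left(-1 \right)} \right)}} = \sqrt{-1784 + \left(34 - 26\right) \left(2 + \frac{2}{9} + 10 \cdot \frac{1}{3}\right)} = \sqrt{-1784 + 8 \left(2 + 2 \cdot \frac{1}{9} + \frac{10}{3}\right)} = \sqrt{-1784 + 8 \left(2 + \frac{2}{9} + \frac{10}{3}\right)} = \sqrt{-1784 + 8 \cdot \frac{50}{9}} = \sqrt{-1784 + \frac{400}{9}} = \sqrt{- \frac{15656}{9}} = \frac{2 i \sqrt{3914}}{3}$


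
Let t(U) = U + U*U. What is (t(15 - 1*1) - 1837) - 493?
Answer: -2120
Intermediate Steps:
t(U) = U + U²
(t(15 - 1*1) - 1837) - 493 = ((15 - 1*1)*(1 + (15 - 1*1)) - 1837) - 493 = ((15 - 1)*(1 + (15 - 1)) - 1837) - 493 = (14*(1 + 14) - 1837) - 493 = (14*15 - 1837) - 493 = (210 - 1837) - 493 = -1627 - 493 = -2120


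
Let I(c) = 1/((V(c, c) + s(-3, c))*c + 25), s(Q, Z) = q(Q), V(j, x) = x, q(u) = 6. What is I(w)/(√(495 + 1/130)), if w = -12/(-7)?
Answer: 7*√8365630/17218489 ≈ 0.0011759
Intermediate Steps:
s(Q, Z) = 6
w = 12/7 (w = -12*(-⅐) = 12/7 ≈ 1.7143)
I(c) = 1/(25 + c*(6 + c)) (I(c) = 1/((c + 6)*c + 25) = 1/((6 + c)*c + 25) = 1/(c*(6 + c) + 25) = 1/(25 + c*(6 + c)))
I(w)/(√(495 + 1/130)) = 1/((25 + (12/7)² + 6*(12/7))*(√(495 + 1/130))) = 1/((25 + 144/49 + 72/7)*(√(495 + 1/130))) = 1/((1873/49)*(√(64351/130))) = 49/(1873*((√8365630/130))) = 49*(√8365630/64351)/1873 = 7*√8365630/17218489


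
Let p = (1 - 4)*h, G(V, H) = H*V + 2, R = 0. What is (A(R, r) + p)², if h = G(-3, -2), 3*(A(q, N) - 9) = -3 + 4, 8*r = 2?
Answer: 1936/9 ≈ 215.11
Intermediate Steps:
G(V, H) = 2 + H*V
r = ¼ (r = (⅛)*2 = ¼ ≈ 0.25000)
A(q, N) = 28/3 (A(q, N) = 9 + (-3 + 4)/3 = 9 + (⅓)*1 = 9 + ⅓ = 28/3)
h = 8 (h = 2 - 2*(-3) = 2 + 6 = 8)
p = -24 (p = (1 - 4)*8 = -3*8 = -24)
(A(R, r) + p)² = (28/3 - 24)² = (-44/3)² = 1936/9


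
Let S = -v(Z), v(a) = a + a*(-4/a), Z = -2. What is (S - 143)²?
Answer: 18769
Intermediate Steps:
v(a) = -4 + a (v(a) = a - 4 = -4 + a)
S = 6 (S = -(-4 - 2) = -1*(-6) = 6)
(S - 143)² = (6 - 143)² = (-137)² = 18769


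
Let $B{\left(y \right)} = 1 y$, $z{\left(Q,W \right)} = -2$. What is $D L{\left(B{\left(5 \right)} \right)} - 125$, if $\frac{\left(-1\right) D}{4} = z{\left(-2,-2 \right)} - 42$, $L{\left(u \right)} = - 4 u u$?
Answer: $-17725$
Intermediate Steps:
$B{\left(y \right)} = y$
$L{\left(u \right)} = - 4 u^{2}$
$D = 176$ ($D = - 4 \left(-2 - 42\right) = \left(-4\right) \left(-44\right) = 176$)
$D L{\left(B{\left(5 \right)} \right)} - 125 = 176 \left(- 4 \cdot 5^{2}\right) - 125 = 176 \left(\left(-4\right) 25\right) - 125 = 176 \left(-100\right) - 125 = -17600 - 125 = -17725$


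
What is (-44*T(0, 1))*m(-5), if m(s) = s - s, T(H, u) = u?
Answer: 0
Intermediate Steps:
m(s) = 0
(-44*T(0, 1))*m(-5) = -44*1*0 = -44*0 = 0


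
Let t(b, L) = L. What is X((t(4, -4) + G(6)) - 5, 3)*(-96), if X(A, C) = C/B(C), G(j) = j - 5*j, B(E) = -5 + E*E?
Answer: -72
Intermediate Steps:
B(E) = -5 + E**2
G(j) = -4*j
X(A, C) = C/(-5 + C**2)
X((t(4, -4) + G(6)) - 5, 3)*(-96) = (3/(-5 + 3**2))*(-96) = (3/(-5 + 9))*(-96) = (3/4)*(-96) = -72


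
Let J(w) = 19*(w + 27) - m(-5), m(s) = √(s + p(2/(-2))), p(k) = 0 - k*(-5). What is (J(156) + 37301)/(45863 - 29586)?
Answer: 40778/16277 - I*√10/16277 ≈ 2.5053 - 0.00019428*I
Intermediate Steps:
p(k) = 5*k (p(k) = 0 - (-5)*k = 0 + 5*k = 5*k)
m(s) = √(-5 + s) (m(s) = √(s + 5*(2/(-2))) = √(s + 5*(2*(-½))) = √(s + 5*(-1)) = √(s - 5) = √(-5 + s))
J(w) = 513 + 19*w - I*√10 (J(w) = 19*(w + 27) - √(-5 - 5) = 19*(27 + w) - √(-10) = (513 + 19*w) - I*√10 = 513 + 19*w - I*√10)
(J(156) + 37301)/(45863 - 29586) = ((513 + 19*156 - I*√10) + 37301)/(45863 - 29586) = ((513 + 2964 - I*√10) + 37301)/16277 = ((3477 - I*√10) + 37301)*(1/16277) = (40778 - I*√10)*(1/16277) = 40778/16277 - I*√10/16277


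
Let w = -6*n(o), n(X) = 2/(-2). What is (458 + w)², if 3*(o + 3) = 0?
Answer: 215296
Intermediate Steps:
o = -3 (o = -3 + (⅓)*0 = -3 + 0 = -3)
n(X) = -1 (n(X) = 2*(-½) = -1)
w = 6 (w = -6*(-1) = 6)
(458 + w)² = (458 + 6)² = 464² = 215296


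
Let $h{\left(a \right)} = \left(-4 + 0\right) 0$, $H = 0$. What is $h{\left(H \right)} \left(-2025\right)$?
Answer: $0$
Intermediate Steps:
$h{\left(a \right)} = 0$ ($h{\left(a \right)} = \left(-4\right) 0 = 0$)
$h{\left(H \right)} \left(-2025\right) = 0 \left(-2025\right) = 0$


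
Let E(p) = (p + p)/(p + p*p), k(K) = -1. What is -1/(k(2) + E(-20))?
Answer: 19/21 ≈ 0.90476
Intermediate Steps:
E(p) = 2*p/(p + p**2) (E(p) = (2*p)/(p + p**2) = 2*p/(p + p**2))
-1/(k(2) + E(-20)) = -1/(-1 + 2/(1 - 20)) = -1/(-1 + 2/(-19)) = -1/(-1 + 2*(-1/19)) = -1/(-1 - 2/19) = -1/(-21/19) = -1*(-19/21) = 19/21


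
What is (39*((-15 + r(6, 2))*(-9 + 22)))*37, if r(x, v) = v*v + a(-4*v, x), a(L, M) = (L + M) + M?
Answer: -131313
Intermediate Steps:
a(L, M) = L + 2*M
r(x, v) = v² - 4*v + 2*x (r(x, v) = v*v + (-4*v + 2*x) = v² + (-4*v + 2*x) = v² - 4*v + 2*x)
(39*((-15 + r(6, 2))*(-9 + 22)))*37 = (39*((-15 + (2² - 4*2 + 2*6))*(-9 + 22)))*37 = (39*((-15 + (4 - 8 + 12))*13))*37 = (39*((-15 + 8)*13))*37 = (39*(-7*13))*37 = (39*(-91))*37 = -3549*37 = -131313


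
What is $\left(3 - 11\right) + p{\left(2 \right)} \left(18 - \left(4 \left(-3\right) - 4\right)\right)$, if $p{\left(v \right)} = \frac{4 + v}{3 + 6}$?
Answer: $\frac{44}{3} \approx 14.667$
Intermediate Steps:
$p{\left(v \right)} = \frac{4}{9} + \frac{v}{9}$ ($p{\left(v \right)} = \frac{4 + v}{9} = \left(4 + v\right) \frac{1}{9} = \frac{4}{9} + \frac{v}{9}$)
$\left(3 - 11\right) + p{\left(2 \right)} \left(18 - \left(4 \left(-3\right) - 4\right)\right) = \left(3 - 11\right) + \left(\frac{4}{9} + \frac{1}{9} \cdot 2\right) \left(18 - \left(4 \left(-3\right) - 4\right)\right) = \left(3 - 11\right) + \left(\frac{4}{9} + \frac{2}{9}\right) \left(18 - \left(-12 - 4\right)\right) = -8 + \frac{2 \left(18 - -16\right)}{3} = -8 + \frac{2 \left(18 + 16\right)}{3} = -8 + \frac{2}{3} \cdot 34 = -8 + \frac{68}{3} = \frac{44}{3}$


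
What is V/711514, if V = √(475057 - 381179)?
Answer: √93878/711514 ≈ 0.00043062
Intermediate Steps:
V = √93878 ≈ 306.40
V/711514 = √93878/711514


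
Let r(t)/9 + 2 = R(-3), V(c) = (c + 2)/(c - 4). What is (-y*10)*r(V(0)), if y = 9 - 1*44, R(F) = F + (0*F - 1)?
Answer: -18900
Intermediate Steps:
V(c) = (2 + c)/(-4 + c)
R(F) = -1 + F (R(F) = F + (0 - 1) = F - 1 = -1 + F)
r(t) = -54 (r(t) = -18 + 9*(-1 - 3) = -18 + 9*(-4) = -18 - 36 = -54)
y = -35 (y = 9 - 44 = -35)
(-y*10)*r(V(0)) = (-1*(-35)*10)*(-54) = (35*10)*(-54) = 350*(-54) = -18900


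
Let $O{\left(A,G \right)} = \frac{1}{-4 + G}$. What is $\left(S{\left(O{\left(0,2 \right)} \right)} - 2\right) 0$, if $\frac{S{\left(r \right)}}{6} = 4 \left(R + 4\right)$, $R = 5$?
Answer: $0$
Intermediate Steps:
$S{\left(r \right)} = 216$ ($S{\left(r \right)} = 6 \cdot 4 \left(5 + 4\right) = 6 \cdot 4 \cdot 9 = 6 \cdot 36 = 216$)
$\left(S{\left(O{\left(0,2 \right)} \right)} - 2\right) 0 = \left(216 - 2\right) 0 = 214 \cdot 0 = 0$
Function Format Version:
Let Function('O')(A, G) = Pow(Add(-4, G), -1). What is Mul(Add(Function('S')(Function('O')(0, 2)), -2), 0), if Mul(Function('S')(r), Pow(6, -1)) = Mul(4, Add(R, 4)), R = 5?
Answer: 0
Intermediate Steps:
Function('S')(r) = 216 (Function('S')(r) = Mul(6, Mul(4, Add(5, 4))) = Mul(6, Mul(4, 9)) = Mul(6, 36) = 216)
Mul(Add(Function('S')(Function('O')(0, 2)), -2), 0) = Mul(Add(216, -2), 0) = Mul(214, 0) = 0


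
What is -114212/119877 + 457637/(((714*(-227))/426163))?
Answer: -7793128297427441/6476474802 ≈ -1.2033e+6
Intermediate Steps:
-114212/119877 + 457637/(((714*(-227))/426163)) = -114212*1/119877 + 457637/((-162078*1/426163)) = -114212/119877 + 457637/(-162078/426163) = -114212/119877 + 457637*(-426163/162078) = -114212/119877 - 195027956831/162078 = -7793128297427441/6476474802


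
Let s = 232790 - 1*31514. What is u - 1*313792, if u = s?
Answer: -112516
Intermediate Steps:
s = 201276 (s = 232790 - 31514 = 201276)
u = 201276
u - 1*313792 = 201276 - 1*313792 = 201276 - 313792 = -112516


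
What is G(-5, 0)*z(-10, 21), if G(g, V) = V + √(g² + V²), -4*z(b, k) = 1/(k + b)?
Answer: -5/44 ≈ -0.11364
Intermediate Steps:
z(b, k) = -1/(4*(b + k)) (z(b, k) = -1/(4*(k + b)) = -1/(4*(b + k)))
G(g, V) = V + √(V² + g²)
G(-5, 0)*z(-10, 21) = (0 + √(0² + (-5)²))*(-1/(4*(-10) + 4*21)) = (0 + √(0 + 25))*(-1/(-40 + 84)) = (0 + √25)*(-1/44) = (0 + 5)*(-1*1/44) = 5*(-1/44) = -5/44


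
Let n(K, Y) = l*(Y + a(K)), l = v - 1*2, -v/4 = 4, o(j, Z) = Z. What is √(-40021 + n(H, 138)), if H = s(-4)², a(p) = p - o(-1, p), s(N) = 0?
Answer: I*√42505 ≈ 206.17*I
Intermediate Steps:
v = -16 (v = -4*4 = -16)
a(p) = 0 (a(p) = p - p = 0)
H = 0 (H = 0² = 0)
l = -18 (l = -16 - 1*2 = -16 - 2 = -18)
n(K, Y) = -18*Y (n(K, Y) = -18*(Y + 0) = -18*Y)
√(-40021 + n(H, 138)) = √(-40021 - 18*138) = √(-40021 - 2484) = √(-42505) = I*√42505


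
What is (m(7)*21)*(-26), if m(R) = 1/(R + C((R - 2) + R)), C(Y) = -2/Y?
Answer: -3276/41 ≈ -79.902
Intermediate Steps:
m(R) = 1/(R - 2/(-2 + 2*R)) (m(R) = 1/(R - 2/((R - 2) + R)) = 1/(R - 2/((-2 + R) + R)) = 1/(R - 2/(-2 + 2*R)))
(m(7)*21)*(-26) = (((-1 + 7)/(-1 + 7*(-1 + 7)))*21)*(-26) = ((6/(-1 + 7*6))*21)*(-26) = ((6/(-1 + 42))*21)*(-26) = ((6/41)*21)*(-26) = (126/41)*(-26) = -3276/41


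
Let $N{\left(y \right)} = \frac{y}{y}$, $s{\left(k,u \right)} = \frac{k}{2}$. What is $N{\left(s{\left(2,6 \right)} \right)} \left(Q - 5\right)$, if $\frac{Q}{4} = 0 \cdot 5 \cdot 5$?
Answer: $-5$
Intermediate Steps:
$s{\left(k,u \right)} = \frac{k}{2}$ ($s{\left(k,u \right)} = k \frac{1}{2} = \frac{k}{2}$)
$Q = 0$ ($Q = 4 \cdot 0 \cdot 5 \cdot 5 = 4 \cdot 0 \cdot 5 = 4 \cdot 0 = 0$)
$N{\left(y \right)} = 1$
$N{\left(s{\left(2,6 \right)} \right)} \left(Q - 5\right) = 1 \left(0 - 5\right) = 1 \left(-5\right) = -5$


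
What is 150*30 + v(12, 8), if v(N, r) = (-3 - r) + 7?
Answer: 4496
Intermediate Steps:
v(N, r) = 4 - r
150*30 + v(12, 8) = 150*30 + (4 - 1*8) = 4500 + (4 - 8) = 4500 - 4 = 4496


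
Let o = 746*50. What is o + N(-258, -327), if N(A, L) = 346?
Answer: 37646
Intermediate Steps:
o = 37300
o + N(-258, -327) = 37300 + 346 = 37646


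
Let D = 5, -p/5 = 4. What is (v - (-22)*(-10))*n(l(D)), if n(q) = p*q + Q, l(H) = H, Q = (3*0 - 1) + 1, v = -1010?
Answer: 123000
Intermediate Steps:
p = -20 (p = -5*4 = -20)
Q = 0 (Q = (0 - 1) + 1 = -1 + 1 = 0)
n(q) = -20*q (n(q) = -20*q + 0 = -20*q)
(v - (-22)*(-10))*n(l(D)) = (-1010 - (-22)*(-10))*(-20*5) = (-1010 - 1*220)*(-100) = (-1010 - 220)*(-100) = -1230*(-100) = 123000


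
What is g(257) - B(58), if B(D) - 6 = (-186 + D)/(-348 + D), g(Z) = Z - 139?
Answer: 16176/145 ≈ 111.56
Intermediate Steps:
g(Z) = -139 + Z
B(D) = 6 + (-186 + D)/(-348 + D)
g(257) - B(58) = (-139 + 257) - (-2274 + 7*58)/(-348 + 58) = 118 - (-2274 + 406)/(-290) = 118 - (-1)*(-1868)/290 = 118 - 1*934/145 = 118 - 934/145 = 16176/145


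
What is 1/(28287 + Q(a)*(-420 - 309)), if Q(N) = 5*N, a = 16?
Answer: -1/30033 ≈ -3.3297e-5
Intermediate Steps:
1/(28287 + Q(a)*(-420 - 309)) = 1/(28287 + (5*16)*(-420 - 309)) = 1/(28287 + 80*(-729)) = 1/(28287 - 58320) = 1/(-30033) = -1/30033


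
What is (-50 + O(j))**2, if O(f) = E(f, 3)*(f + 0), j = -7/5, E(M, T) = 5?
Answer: 3249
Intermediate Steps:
j = -7/5 (j = -7*1/5 = -7/5 ≈ -1.4000)
O(f) = 5*f (O(f) = 5*(f + 0) = 5*f)
(-50 + O(j))**2 = (-50 + 5*(-7/5))**2 = (-50 - 7)**2 = (-57)**2 = 3249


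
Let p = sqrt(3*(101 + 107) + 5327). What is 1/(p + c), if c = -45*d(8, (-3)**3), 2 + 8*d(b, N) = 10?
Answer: 45/3926 + sqrt(5951)/3926 ≈ 0.031111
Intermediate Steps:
d(b, N) = 1 (d(b, N) = -1/4 + (1/8)*10 = -1/4 + 5/4 = 1)
c = -45 (c = -45*1 = -45)
p = sqrt(5951) (p = sqrt(3*208 + 5327) = sqrt(624 + 5327) = sqrt(5951) ≈ 77.143)
1/(p + c) = 1/(sqrt(5951) - 45) = 1/(-45 + sqrt(5951))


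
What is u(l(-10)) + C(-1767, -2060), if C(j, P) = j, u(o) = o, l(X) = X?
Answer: -1777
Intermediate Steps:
u(l(-10)) + C(-1767, -2060) = -10 - 1767 = -1777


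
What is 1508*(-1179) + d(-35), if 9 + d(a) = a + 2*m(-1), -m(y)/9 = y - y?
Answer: -1777976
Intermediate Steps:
m(y) = 0 (m(y) = -9*(y - y) = -9*0 = 0)
d(a) = -9 + a (d(a) = -9 + (a + 2*0) = -9 + (a + 0) = -9 + a)
1508*(-1179) + d(-35) = 1508*(-1179) + (-9 - 35) = -1777932 - 44 = -1777976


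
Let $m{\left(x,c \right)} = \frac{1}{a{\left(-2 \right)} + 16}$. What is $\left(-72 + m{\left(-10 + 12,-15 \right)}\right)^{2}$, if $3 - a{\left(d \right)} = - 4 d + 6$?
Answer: $\frac{128881}{25} \approx 5155.2$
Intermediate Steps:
$a{\left(d \right)} = -3 + 4 d$ ($a{\left(d \right)} = 3 - \left(- 4 d + 6\right) = 3 - \left(6 - 4 d\right) = 3 + \left(-6 + 4 d\right) = -3 + 4 d$)
$m{\left(x,c \right)} = \frac{1}{5}$ ($m{\left(x,c \right)} = \frac{1}{\left(-3 + 4 \left(-2\right)\right) + 16} = \frac{1}{\left(-3 - 8\right) + 16} = \frac{1}{-11 + 16} = \frac{1}{5}$)
$\left(-72 + m{\left(-10 + 12,-15 \right)}\right)^{2} = \left(-72 + \frac{1}{5}\right)^{2} = \left(- \frac{359}{5}\right)^{2} = \frac{128881}{25}$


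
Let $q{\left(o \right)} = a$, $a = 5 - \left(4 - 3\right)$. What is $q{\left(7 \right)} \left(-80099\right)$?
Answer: $-320396$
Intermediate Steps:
$a = 4$ ($a = 5 - \left(4 - 3\right) = 5 - 1 = 4$)
$q{\left(o \right)} = 4$
$q{\left(7 \right)} \left(-80099\right) = 4 \left(-80099\right) = -320396$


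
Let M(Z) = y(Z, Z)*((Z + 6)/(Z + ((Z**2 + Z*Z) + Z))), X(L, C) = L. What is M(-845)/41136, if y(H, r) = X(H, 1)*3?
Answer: 839/23145856 ≈ 3.6248e-5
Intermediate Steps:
y(H, r) = 3*H (y(H, r) = H*3 = 3*H)
M(Z) = 3*Z*(6 + Z)/(2*Z + 2*Z**2) (M(Z) = (3*Z)*((Z + 6)/(Z + ((Z**2 + Z*Z) + Z))) = (3*Z)*((6 + Z)/(Z + ((Z**2 + Z**2) + Z))) = (3*Z)*((6 + Z)/(Z + (2*Z**2 + Z))) = (3*Z)*((6 + Z)/(Z + (Z + 2*Z**2))) = (3*Z)*((6 + Z)/(2*Z + 2*Z**2)) = 3*Z*(6 + Z)/(2*Z + 2*Z**2))
M(-845)/41136 = (3*(6 - 845)/(2*(1 - 845)))/41136 = ((3/2)*(-839)/(-844))*(1/41136) = ((3/2)*(-1/844)*(-839))*(1/41136) = (2517/1688)*(1/41136) = 839/23145856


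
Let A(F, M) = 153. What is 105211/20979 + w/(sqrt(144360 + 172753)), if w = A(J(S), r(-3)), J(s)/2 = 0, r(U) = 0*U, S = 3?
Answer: 105211/20979 + 153*sqrt(317113)/317113 ≈ 5.2868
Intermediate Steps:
r(U) = 0
J(s) = 0 (J(s) = 2*0 = 0)
w = 153
105211/20979 + w/(sqrt(144360 + 172753)) = 105211/20979 + 153/(sqrt(144360 + 172753)) = 105211*(1/20979) + 153/(sqrt(317113)) = 105211/20979 + 153*(sqrt(317113)/317113) = 105211/20979 + 153*sqrt(317113)/317113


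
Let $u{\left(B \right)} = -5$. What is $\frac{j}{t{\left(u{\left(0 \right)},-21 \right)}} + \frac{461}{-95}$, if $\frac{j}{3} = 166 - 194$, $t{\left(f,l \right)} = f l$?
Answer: $- \frac{537}{95} \approx -5.6526$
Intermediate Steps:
$j = -84$ ($j = 3 \left(166 - 194\right) = 3 \left(-28\right) = -84$)
$\frac{j}{t{\left(u{\left(0 \right)},-21 \right)}} + \frac{461}{-95} = - \frac{84}{\left(-5\right) \left(-21\right)} + \frac{461}{-95} = - \frac{84}{105} + 461 \left(- \frac{1}{95}\right) = \left(-84\right) \frac{1}{105} - \frac{461}{95} = - \frac{4}{5} - \frac{461}{95} = - \frac{537}{95}$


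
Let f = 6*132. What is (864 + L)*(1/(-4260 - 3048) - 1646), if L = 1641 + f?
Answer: -1888548133/348 ≈ -5.4269e+6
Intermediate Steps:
f = 792
L = 2433 (L = 1641 + 792 = 2433)
(864 + L)*(1/(-4260 - 3048) - 1646) = (864 + 2433)*(1/(-4260 - 3048) - 1646) = 3297*(1/(-7308) - 1646) = 3297*(-1/7308 - 1646) = 3297*(-12028969/7308) = -1888548133/348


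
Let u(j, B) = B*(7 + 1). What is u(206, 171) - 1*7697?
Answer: -6329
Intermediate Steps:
u(j, B) = 8*B (u(j, B) = B*8 = 8*B)
u(206, 171) - 1*7697 = 8*171 - 1*7697 = 1368 - 7697 = -6329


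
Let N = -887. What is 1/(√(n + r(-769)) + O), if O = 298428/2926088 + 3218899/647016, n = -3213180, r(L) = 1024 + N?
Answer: 284334980303263952820120/179947101135381175328242468993 - 2072175607415464082402112*I*√2347/179947101135381175328242468993 ≈ 1.5801e-6 - 0.00055788*I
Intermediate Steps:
r(L) = 137 (r(L) = 1024 - 887 = 137)
O = 1201483678495/236653219176 (O = 298428*(1/2926088) + 3218899*(1/647016) = 74607/731522 + 3218899/647016 = 1201483678495/236653219176 ≈ 5.0770)
1/(√(n + r(-769)) + O) = 1/(√(-3213180 + 137) + 1201483678495/236653219176) = 1/(√(-3213043) + 1201483678495/236653219176) = 1/(37*I*√2347 + 1201483678495/236653219176) = 1/(1201483678495/236653219176 + 37*I*√2347)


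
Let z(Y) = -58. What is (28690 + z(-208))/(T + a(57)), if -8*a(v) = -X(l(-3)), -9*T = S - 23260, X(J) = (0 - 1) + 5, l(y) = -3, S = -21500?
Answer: 171792/29843 ≈ 5.7565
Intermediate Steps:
X(J) = 4 (X(J) = -1 + 5 = 4)
T = 14920/3 (T = -(-21500 - 23260)/9 = -1/9*(-44760) = 14920/3 ≈ 4973.3)
a(v) = 1/2 (a(v) = -(-1)*4/8 = -1/8*(-4) = 1/2)
(28690 + z(-208))/(T + a(57)) = (28690 - 58)/(14920/3 + 1/2) = 28632/(29843/6) = 28632*(6/29843) = 171792/29843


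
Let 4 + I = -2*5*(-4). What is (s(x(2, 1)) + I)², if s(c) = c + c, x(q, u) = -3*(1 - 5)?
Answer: 3600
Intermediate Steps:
x(q, u) = 12 (x(q, u) = -3*(-4) = 12)
s(c) = 2*c
I = 36 (I = -4 - 2*5*(-4) = -4 - 10*(-4) = -4 + 40 = 36)
(s(x(2, 1)) + I)² = (2*12 + 36)² = (24 + 36)² = 60² = 3600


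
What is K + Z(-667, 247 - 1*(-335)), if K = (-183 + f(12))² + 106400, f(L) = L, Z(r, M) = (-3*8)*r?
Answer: 151649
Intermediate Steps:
Z(r, M) = -24*r
K = 135641 (K = (-183 + 12)² + 106400 = (-171)² + 106400 = 29241 + 106400 = 135641)
K + Z(-667, 247 - 1*(-335)) = 135641 - 24*(-667) = 135641 + 16008 = 151649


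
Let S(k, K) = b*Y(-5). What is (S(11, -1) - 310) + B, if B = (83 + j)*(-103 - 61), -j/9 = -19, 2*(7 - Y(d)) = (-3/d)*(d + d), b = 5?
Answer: -41916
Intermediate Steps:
Y(d) = 10 (Y(d) = 7 - (-3/d)*(d + d)/2 = 7 - (-3/d)*2*d/2 = 7 - ½*(-6) = 7 + 3 = 10)
j = 171 (j = -9*(-19) = 171)
B = -41656 (B = (83 + 171)*(-103 - 61) = 254*(-164) = -41656)
S(k, K) = 50 (S(k, K) = 5*10 = 50)
(S(11, -1) - 310) + B = (50 - 310) - 41656 = -260 - 41656 = -41916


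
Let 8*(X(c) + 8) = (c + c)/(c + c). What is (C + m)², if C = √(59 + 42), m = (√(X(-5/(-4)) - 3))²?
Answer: 14033/64 - 87*√101/4 ≈ 0.68083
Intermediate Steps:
X(c) = -63/8 (X(c) = -8 + ((c + c)/(c + c))/8 = -8 + ((2*c)/((2*c)))/8 = -8 + ((2*c)*(1/(2*c)))/8 = -8 + (⅛)*1 = -8 + ⅛ = -63/8)
m = -87/8 (m = (√(-63/8 - 3))² = (√(-87/8))² = (I*√174/4)² = -87/8 ≈ -10.875)
C = √101 ≈ 10.050
(C + m)² = (√101 - 87/8)² = (-87/8 + √101)²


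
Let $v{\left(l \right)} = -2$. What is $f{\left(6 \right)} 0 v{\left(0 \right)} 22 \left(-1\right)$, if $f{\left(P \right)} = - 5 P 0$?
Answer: $0$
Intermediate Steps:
$f{\left(P \right)} = 0$
$f{\left(6 \right)} 0 v{\left(0 \right)} 22 \left(-1\right) = 0 \cdot 0 \left(-2\right) 22 \left(-1\right) = 0 \left(-2\right) 22 \left(-1\right) = 0 \cdot 22 \left(-1\right) = 0 \left(-1\right) = 0$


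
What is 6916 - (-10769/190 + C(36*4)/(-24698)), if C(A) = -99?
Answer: 8180028468/1173155 ≈ 6972.7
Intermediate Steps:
6916 - (-10769/190 + C(36*4)/(-24698)) = 6916 - (-10769/190 - 99/(-24698)) = 6916 - (-10769*1/190 - 99*(-1/24698)) = 6916 - (-10769/190 + 99/24698) = 6916 - 1*(-66488488/1173155) = 6916 + 66488488/1173155 = 8180028468/1173155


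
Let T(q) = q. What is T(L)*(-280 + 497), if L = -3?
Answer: -651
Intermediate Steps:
T(L)*(-280 + 497) = -3*(-280 + 497) = -3*217 = -651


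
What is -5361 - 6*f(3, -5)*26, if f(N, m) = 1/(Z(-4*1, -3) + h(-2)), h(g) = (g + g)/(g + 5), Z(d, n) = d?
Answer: -21327/4 ≈ -5331.8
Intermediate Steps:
h(g) = 2*g/(5 + g) (h(g) = (2*g)/(5 + g) = 2*g/(5 + g))
f(N, m) = -3/16 (f(N, m) = 1/(-4*1 + 2*(-2)/(5 - 2)) = 1/(-4 + 2*(-2)/3) = 1/(-4 + 2*(-2)*(⅓)) = 1/(-4 - 4/3) = 1/(-16/3) = -3/16)
-5361 - 6*f(3, -5)*26 = -5361 - 6*(-3/16)*26 = -5361 + (9/8)*26 = -5361 + 117/4 = -21327/4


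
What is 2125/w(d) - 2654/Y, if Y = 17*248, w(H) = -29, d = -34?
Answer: -4517983/61132 ≈ -73.905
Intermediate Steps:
Y = 4216
2125/w(d) - 2654/Y = 2125/(-29) - 2654/4216 = 2125*(-1/29) - 2654*1/4216 = -2125/29 - 1327/2108 = -4517983/61132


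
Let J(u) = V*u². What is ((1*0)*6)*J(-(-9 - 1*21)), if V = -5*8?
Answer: 0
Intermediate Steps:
V = -40
J(u) = -40*u²
((1*0)*6)*J(-(-9 - 1*21)) = ((1*0)*6)*(-40*(-9 - 1*21)²) = (0*6)*(-40*(-9 - 21)²) = 0*(-40*(-1*(-30))²) = 0*(-40*30²) = 0*(-40*900) = 0*(-36000) = 0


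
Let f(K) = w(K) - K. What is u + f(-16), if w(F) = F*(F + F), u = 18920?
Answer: 19448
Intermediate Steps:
w(F) = 2*F² (w(F) = F*(2*F) = 2*F²)
f(K) = -K + 2*K² (f(K) = 2*K² - K = -K + 2*K²)
u + f(-16) = 18920 - 16*(-1 + 2*(-16)) = 18920 - 16*(-1 - 32) = 18920 - 16*(-33) = 18920 + 528 = 19448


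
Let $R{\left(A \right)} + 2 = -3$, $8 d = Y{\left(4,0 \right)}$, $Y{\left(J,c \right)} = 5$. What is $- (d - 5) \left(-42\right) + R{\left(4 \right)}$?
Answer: $- \frac{755}{4} \approx -188.75$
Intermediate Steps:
$d = \frac{5}{8}$ ($d = \frac{1}{8} \cdot 5 = \frac{5}{8} \approx 0.625$)
$R{\left(A \right)} = -5$ ($R{\left(A \right)} = -2 - 3 = -5$)
$- (d - 5) \left(-42\right) + R{\left(4 \right)} = - (\frac{5}{8} - 5) \left(-42\right) - 5 = \left(-1\right) \left(- \frac{35}{8}\right) \left(-42\right) - 5 = \frac{35}{8} \left(-42\right) - 5 = - \frac{735}{4} - 5 = - \frac{755}{4}$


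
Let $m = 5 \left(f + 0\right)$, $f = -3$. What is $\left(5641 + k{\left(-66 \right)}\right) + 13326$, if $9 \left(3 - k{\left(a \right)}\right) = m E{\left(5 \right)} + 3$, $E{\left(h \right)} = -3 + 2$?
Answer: $18968$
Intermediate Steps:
$E{\left(h \right)} = -1$
$m = -15$ ($m = 5 \left(-3 + 0\right) = 5 \left(-3\right) = -15$)
$k{\left(a \right)} = 1$ ($k{\left(a \right)} = 3 - \frac{\left(-15\right) \left(-1\right) + 3}{9} = 3 - \frac{15 + 3}{9} = 3 - 2 = 1$)
$\left(5641 + k{\left(-66 \right)}\right) + 13326 = \left(5641 + 1\right) + 13326 = 5642 + 13326 = 18968$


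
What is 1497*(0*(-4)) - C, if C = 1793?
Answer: -1793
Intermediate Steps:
1497*(0*(-4)) - C = 1497*(0*(-4)) - 1*1793 = 1497*0 - 1793 = 0 - 1793 = -1793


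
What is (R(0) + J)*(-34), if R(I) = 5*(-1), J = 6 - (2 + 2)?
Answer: 102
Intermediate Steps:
J = 2 (J = 6 - 1*4 = 6 - 4 = 2)
R(I) = -5
(R(0) + J)*(-34) = (-5 + 2)*(-34) = -3*(-34) = 102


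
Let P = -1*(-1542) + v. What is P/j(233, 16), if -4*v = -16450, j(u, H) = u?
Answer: 11309/466 ≈ 24.268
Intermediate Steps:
v = 8225/2 (v = -¼*(-16450) = 8225/2 ≈ 4112.5)
P = 11309/2 (P = -1*(-1542) + 8225/2 = 1542 + 8225/2 = 11309/2 ≈ 5654.5)
P/j(233, 16) = (11309/2)/233 = (11309/2)*(1/233) = 11309/466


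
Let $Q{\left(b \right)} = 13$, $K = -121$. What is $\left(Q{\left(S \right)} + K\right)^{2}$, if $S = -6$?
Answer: $11664$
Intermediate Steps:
$\left(Q{\left(S \right)} + K\right)^{2} = \left(13 - 121\right)^{2} = \left(-108\right)^{2} = 11664$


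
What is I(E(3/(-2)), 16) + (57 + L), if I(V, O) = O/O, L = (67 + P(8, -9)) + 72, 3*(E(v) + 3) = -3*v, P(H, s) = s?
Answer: 188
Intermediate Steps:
E(v) = -3 - v (E(v) = -3 + (-3*v)/3 = -3 - v)
L = 130 (L = (67 - 9) + 72 = 58 + 72 = 130)
I(V, O) = 1
I(E(3/(-2)), 16) + (57 + L) = 1 + (57 + 130) = 1 + 187 = 188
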